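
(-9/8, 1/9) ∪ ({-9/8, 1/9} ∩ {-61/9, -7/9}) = (-9/8, 1/9)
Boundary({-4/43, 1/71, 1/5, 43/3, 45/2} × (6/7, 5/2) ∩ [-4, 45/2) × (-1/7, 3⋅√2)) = {-4/43, 1/71, 1/5, 43/3} × [6/7, 5/2]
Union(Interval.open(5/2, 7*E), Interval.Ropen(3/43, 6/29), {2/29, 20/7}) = Union({2/29}, Interval.Ropen(3/43, 6/29), Interval.open(5/2, 7*E))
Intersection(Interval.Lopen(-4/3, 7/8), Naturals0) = Range(0, 1, 1)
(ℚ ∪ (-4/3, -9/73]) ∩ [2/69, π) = ℚ ∩ [2/69, π)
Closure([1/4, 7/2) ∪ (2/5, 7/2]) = [1/4, 7/2]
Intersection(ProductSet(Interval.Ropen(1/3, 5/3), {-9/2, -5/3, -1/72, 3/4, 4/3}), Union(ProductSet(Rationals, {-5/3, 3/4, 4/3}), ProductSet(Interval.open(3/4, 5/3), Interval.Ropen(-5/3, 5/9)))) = Union(ProductSet(Intersection(Interval.Ropen(1/3, 5/3), Rationals), {-5/3, 3/4, 4/3}), ProductSet(Interval.open(3/4, 5/3), {-5/3, -1/72}))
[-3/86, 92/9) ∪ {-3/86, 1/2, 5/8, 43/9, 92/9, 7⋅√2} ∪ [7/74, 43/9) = [-3/86, 92/9]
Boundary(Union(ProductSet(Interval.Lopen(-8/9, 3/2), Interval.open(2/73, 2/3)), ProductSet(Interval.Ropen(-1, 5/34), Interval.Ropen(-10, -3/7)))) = Union(ProductSet({-1, 5/34}, Interval(-10, -3/7)), ProductSet({-8/9, 3/2}, Interval(2/73, 2/3)), ProductSet(Interval(-1, 5/34), {-10, -3/7}), ProductSet(Interval(-8/9, 3/2), {2/73, 2/3}))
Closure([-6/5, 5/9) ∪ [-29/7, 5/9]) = [-29/7, 5/9]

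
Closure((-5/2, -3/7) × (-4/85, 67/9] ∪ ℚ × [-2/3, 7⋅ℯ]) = ((-5/2, -3/7) × (-4/85, 67/9]) ∪ (ℝ × ([-2/3, -4/85] ∪ [67/9, 7⋅ℯ])) ∪ ((ℚ ∪ (-∞, -5/2] ∪ [-3/7, ∞)) × [-2/3, 7⋅ℯ])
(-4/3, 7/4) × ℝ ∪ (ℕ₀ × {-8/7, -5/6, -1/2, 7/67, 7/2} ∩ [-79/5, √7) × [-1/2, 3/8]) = ((-4/3, 7/4) × ℝ) ∪ ({0, 1, 2} × {-1/2, 7/67})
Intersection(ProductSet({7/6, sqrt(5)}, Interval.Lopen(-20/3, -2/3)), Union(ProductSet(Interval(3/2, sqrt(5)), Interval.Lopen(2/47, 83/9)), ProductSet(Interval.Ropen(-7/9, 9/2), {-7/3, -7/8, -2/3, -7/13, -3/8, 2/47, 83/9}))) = ProductSet({7/6, sqrt(5)}, {-7/3, -7/8, -2/3})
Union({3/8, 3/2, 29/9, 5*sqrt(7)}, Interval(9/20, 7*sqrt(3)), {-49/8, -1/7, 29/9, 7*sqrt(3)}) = Union({-49/8, -1/7, 3/8, 5*sqrt(7)}, Interval(9/20, 7*sqrt(3)))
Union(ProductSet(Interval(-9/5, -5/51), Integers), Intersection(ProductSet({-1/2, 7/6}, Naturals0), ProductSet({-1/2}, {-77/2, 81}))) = ProductSet(Interval(-9/5, -5/51), Integers)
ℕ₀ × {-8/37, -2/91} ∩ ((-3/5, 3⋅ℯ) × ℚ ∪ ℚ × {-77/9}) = {0, 1, …, 8} × {-8/37, -2/91}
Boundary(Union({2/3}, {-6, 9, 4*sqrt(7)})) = {-6, 2/3, 9, 4*sqrt(7)}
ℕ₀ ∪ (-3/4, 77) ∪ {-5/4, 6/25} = {-5/4} ∪ (-3/4, 77] ∪ ℕ₀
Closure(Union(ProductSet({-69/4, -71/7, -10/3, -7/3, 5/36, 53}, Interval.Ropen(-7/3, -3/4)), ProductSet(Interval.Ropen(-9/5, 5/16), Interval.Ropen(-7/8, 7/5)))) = Union(ProductSet({-9/5, 5/16}, Interval(-7/8, 7/5)), ProductSet({-69/4, -71/7, -10/3, -7/3, 53}, Interval(-7/3, -3/4)), ProductSet({-69/4, -71/7, -10/3, -7/3, 5/36, 53}, Interval.Ropen(-7/3, -3/4)), ProductSet(Interval(-9/5, 5/16), {-7/8, 7/5}), ProductSet(Interval.Ropen(-9/5, 5/16), Interval.Ropen(-7/8, 7/5)))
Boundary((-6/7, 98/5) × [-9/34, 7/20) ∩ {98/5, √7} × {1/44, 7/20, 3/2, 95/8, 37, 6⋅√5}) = {√7} × {1/44}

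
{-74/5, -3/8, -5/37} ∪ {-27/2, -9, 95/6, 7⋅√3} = {-74/5, -27/2, -9, -3/8, -5/37, 95/6, 7⋅√3}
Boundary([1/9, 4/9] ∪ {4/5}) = {1/9, 4/9, 4/5}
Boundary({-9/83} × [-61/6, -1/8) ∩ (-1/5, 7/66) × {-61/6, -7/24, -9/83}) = {-9/83} × {-61/6, -7/24}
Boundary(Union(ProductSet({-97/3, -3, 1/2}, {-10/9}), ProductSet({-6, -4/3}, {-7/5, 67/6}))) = Union(ProductSet({-6, -4/3}, {-7/5, 67/6}), ProductSet({-97/3, -3, 1/2}, {-10/9}))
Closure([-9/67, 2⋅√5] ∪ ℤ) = ℤ ∪ [-9/67, 2⋅√5]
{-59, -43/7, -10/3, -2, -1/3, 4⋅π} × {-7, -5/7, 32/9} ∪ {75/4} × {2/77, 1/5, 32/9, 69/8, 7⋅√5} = ({75/4} × {2/77, 1/5, 32/9, 69/8, 7⋅√5}) ∪ ({-59, -43/7, -10/3, -2, -1/3, 4⋅π} × {-7, -5/7, 32/9})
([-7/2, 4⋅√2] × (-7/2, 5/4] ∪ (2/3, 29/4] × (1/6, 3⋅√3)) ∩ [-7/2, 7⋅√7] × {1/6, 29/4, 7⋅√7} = [-7/2, 4⋅√2] × {1/6}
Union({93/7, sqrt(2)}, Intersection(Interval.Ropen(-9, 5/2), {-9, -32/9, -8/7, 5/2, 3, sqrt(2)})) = {-9, -32/9, -8/7, 93/7, sqrt(2)}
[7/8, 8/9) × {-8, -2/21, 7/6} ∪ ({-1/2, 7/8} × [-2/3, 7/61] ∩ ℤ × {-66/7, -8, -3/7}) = [7/8, 8/9) × {-8, -2/21, 7/6}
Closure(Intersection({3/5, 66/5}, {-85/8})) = EmptySet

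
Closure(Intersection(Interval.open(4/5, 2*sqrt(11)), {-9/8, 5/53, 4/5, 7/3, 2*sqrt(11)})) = {7/3}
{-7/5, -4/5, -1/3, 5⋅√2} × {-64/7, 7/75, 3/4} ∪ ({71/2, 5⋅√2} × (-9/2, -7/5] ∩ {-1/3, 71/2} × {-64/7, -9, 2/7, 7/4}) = {-7/5, -4/5, -1/3, 5⋅√2} × {-64/7, 7/75, 3/4}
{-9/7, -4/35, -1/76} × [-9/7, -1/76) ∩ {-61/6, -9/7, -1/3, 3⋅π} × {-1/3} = {-9/7} × {-1/3}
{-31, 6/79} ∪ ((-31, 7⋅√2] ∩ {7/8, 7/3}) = {-31, 6/79, 7/8, 7/3}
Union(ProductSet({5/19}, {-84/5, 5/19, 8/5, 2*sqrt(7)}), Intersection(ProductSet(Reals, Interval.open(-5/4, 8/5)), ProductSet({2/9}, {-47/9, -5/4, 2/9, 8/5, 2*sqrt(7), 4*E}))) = Union(ProductSet({2/9}, {2/9}), ProductSet({5/19}, {-84/5, 5/19, 8/5, 2*sqrt(7)}))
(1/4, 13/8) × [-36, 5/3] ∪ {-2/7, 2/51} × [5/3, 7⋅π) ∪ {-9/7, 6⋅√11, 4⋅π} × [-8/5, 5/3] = ({-2/7, 2/51} × [5/3, 7⋅π)) ∪ ((1/4, 13/8) × [-36, 5/3]) ∪ ({-9/7, 6⋅√11, 4⋅π} × [-8/5, 5/3])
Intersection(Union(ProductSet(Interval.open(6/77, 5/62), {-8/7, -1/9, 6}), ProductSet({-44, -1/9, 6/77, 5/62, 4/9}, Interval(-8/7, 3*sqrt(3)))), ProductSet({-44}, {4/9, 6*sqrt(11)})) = ProductSet({-44}, {4/9})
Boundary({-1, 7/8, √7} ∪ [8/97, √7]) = {-1, 8/97, √7}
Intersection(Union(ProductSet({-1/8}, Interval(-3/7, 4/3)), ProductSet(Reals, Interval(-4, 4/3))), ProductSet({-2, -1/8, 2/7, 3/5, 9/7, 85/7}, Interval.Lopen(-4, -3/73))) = ProductSet({-2, -1/8, 2/7, 3/5, 9/7, 85/7}, Interval.Lopen(-4, -3/73))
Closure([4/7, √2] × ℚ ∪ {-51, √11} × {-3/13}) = ({-51, √11} × {-3/13}) ∪ ([4/7, √2] × ℝ)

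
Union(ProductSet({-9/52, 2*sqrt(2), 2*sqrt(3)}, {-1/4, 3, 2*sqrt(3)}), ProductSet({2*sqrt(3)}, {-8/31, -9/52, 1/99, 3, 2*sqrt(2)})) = Union(ProductSet({2*sqrt(3)}, {-8/31, -9/52, 1/99, 3, 2*sqrt(2)}), ProductSet({-9/52, 2*sqrt(2), 2*sqrt(3)}, {-1/4, 3, 2*sqrt(3)}))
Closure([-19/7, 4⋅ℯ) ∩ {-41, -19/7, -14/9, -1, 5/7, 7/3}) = {-19/7, -14/9, -1, 5/7, 7/3}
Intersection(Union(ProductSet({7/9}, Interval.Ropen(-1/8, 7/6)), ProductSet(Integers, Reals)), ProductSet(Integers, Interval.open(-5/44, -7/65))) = ProductSet(Integers, Interval.open(-5/44, -7/65))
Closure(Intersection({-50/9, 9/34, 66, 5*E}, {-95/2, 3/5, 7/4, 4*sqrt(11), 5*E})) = {5*E}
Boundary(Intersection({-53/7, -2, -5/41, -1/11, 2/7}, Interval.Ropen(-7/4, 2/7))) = {-5/41, -1/11}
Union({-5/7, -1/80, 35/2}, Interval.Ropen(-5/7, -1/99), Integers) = Union({35/2}, Integers, Interval.Ropen(-5/7, -1/99))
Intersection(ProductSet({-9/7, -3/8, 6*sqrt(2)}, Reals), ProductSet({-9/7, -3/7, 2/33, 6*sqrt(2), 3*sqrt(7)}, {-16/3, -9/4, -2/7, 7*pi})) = ProductSet({-9/7, 6*sqrt(2)}, {-16/3, -9/4, -2/7, 7*pi})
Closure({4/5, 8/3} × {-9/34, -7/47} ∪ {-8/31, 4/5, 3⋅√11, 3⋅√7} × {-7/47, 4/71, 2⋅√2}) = ({4/5, 8/3} × {-9/34, -7/47}) ∪ ({-8/31, 4/5, 3⋅√11, 3⋅√7} × {-7/47, 4/71, 2⋅√2})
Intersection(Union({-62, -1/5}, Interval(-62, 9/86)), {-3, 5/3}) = {-3}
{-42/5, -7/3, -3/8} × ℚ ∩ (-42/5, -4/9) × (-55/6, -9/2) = {-7/3} × (ℚ ∩ (-55/6, -9/2))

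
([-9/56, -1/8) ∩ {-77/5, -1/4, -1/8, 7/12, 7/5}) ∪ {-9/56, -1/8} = {-9/56, -1/8}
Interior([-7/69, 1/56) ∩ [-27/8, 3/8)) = (-7/69, 1/56)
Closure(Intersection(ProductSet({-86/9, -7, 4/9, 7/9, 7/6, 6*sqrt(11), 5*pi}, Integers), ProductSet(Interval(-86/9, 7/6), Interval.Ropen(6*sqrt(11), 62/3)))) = ProductSet({-86/9, -7, 4/9, 7/9, 7/6}, Range(20, 21, 1))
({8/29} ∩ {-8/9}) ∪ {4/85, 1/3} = {4/85, 1/3}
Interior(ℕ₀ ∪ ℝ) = ℝ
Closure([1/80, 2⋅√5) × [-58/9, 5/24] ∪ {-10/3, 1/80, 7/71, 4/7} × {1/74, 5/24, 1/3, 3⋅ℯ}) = ({-10/3, 1/80, 7/71, 4/7} × {1/74, 5/24, 1/3, 3⋅ℯ}) ∪ ([1/80, 2⋅√5] × [-58/9, 5/24])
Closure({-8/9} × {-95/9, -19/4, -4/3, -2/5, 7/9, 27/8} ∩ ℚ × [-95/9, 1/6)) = {-8/9} × {-95/9, -19/4, -4/3, -2/5}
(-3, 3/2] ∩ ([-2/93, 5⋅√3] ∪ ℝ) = (-3, 3/2]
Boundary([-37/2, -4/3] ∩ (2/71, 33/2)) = ∅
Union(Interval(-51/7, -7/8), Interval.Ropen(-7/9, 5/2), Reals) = Interval(-oo, oo)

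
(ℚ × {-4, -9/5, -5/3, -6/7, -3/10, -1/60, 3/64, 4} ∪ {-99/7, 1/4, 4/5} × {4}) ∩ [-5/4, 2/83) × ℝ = (ℚ ∩ [-5/4, 2/83)) × {-4, -9/5, -5/3, -6/7, -3/10, -1/60, 3/64, 4}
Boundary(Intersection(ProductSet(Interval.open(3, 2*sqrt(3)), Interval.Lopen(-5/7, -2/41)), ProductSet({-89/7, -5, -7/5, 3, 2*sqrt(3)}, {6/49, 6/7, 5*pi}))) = EmptySet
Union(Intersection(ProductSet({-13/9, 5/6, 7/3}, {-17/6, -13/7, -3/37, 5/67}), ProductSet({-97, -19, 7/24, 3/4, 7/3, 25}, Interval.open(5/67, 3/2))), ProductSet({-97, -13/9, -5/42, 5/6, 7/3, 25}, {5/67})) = ProductSet({-97, -13/9, -5/42, 5/6, 7/3, 25}, {5/67})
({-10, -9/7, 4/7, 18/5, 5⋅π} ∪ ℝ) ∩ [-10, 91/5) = [-10, 91/5)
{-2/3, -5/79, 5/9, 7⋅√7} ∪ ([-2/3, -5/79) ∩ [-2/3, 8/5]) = [-2/3, -5/79] ∪ {5/9, 7⋅√7}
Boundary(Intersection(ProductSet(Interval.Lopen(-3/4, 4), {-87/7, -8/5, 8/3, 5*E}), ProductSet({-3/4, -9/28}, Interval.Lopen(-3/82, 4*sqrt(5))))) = ProductSet({-9/28}, {8/3})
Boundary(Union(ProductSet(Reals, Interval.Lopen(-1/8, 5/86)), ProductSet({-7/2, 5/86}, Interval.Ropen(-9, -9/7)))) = Union(ProductSet({-7/2, 5/86}, Interval(-9, -9/7)), ProductSet(Reals, {-1/8, 5/86}))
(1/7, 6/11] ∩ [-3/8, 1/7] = ∅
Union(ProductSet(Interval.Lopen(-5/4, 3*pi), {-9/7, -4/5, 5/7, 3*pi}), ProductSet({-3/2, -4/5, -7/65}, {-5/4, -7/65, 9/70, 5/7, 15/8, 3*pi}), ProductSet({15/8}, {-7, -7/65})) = Union(ProductSet({15/8}, {-7, -7/65}), ProductSet({-3/2, -4/5, -7/65}, {-5/4, -7/65, 9/70, 5/7, 15/8, 3*pi}), ProductSet(Interval.Lopen(-5/4, 3*pi), {-9/7, -4/5, 5/7, 3*pi}))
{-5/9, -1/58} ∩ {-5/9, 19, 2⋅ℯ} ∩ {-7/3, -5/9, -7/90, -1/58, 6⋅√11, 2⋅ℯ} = {-5/9}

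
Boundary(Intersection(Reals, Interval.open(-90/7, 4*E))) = {-90/7, 4*E}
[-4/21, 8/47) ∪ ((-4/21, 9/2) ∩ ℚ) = [-4/21, 8/47] ∪ (ℚ ∩ (-4/21, 9/2))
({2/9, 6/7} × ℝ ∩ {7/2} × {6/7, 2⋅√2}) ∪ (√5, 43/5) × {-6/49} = (√5, 43/5) × {-6/49}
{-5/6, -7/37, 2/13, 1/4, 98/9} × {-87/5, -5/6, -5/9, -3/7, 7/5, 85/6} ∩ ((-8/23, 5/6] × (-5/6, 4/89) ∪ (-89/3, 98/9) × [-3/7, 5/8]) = ({-7/37, 2/13, 1/4} × {-5/9, -3/7}) ∪ ({-5/6, -7/37, 2/13, 1/4} × {-3/7})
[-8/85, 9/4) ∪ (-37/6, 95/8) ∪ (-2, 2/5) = (-37/6, 95/8)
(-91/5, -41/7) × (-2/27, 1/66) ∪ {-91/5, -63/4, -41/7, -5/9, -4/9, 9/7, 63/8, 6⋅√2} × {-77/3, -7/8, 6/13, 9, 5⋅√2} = ((-91/5, -41/7) × (-2/27, 1/66)) ∪ ({-91/5, -63/4, -41/7, -5/9, -4/9, 9/7, 63/8, 6⋅√2} × {-77/3, -7/8, 6/13, 9, 5⋅√2})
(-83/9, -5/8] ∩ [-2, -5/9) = [-2, -5/8]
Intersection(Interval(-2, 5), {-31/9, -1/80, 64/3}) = {-1/80}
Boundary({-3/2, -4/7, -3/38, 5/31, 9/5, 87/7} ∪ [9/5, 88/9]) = {-3/2, -4/7, -3/38, 5/31, 9/5, 88/9, 87/7}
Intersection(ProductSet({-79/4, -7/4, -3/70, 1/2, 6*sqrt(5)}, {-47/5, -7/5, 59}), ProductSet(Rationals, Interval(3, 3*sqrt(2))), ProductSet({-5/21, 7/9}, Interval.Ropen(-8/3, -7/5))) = EmptySet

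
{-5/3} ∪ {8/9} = {-5/3, 8/9}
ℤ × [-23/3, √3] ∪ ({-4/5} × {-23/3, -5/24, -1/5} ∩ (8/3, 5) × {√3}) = ℤ × [-23/3, √3]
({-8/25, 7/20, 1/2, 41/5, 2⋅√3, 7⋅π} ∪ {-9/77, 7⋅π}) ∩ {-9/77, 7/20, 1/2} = {-9/77, 7/20, 1/2}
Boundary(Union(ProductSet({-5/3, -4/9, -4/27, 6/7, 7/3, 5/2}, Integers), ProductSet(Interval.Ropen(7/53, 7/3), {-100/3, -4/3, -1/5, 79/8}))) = Union(ProductSet({-5/3, -4/9, -4/27, 6/7, 7/3, 5/2}, Integers), ProductSet(Interval(7/53, 7/3), {-100/3, -4/3, -1/5, 79/8}))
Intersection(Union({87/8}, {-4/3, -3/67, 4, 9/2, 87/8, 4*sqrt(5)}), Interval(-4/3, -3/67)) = {-4/3, -3/67}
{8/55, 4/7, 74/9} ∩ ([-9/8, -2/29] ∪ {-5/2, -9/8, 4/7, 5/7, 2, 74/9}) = {4/7, 74/9}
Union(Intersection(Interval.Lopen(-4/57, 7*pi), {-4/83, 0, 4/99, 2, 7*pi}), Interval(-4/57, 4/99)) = Union({2, 7*pi}, Interval(-4/57, 4/99))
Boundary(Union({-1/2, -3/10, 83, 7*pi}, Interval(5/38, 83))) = {-1/2, -3/10, 5/38, 83}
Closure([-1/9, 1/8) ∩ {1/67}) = {1/67}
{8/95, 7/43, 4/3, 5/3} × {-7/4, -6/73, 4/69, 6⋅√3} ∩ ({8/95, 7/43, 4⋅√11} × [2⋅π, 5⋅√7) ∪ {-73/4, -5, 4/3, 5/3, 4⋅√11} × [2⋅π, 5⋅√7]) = {8/95, 7/43, 4/3, 5/3} × {6⋅√3}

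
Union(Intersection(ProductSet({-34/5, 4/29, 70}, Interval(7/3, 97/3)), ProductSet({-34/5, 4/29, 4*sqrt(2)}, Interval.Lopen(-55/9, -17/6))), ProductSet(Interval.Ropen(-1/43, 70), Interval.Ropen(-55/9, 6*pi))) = ProductSet(Interval.Ropen(-1/43, 70), Interval.Ropen(-55/9, 6*pi))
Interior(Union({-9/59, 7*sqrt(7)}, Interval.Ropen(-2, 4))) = Interval.open(-2, 4)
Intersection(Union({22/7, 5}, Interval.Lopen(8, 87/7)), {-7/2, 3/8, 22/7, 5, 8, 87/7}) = {22/7, 5, 87/7}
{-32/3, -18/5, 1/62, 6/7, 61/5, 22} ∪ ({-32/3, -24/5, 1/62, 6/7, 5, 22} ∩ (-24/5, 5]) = {-32/3, -18/5, 1/62, 6/7, 5, 61/5, 22}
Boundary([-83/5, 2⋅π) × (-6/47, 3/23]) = ({-83/5, 2⋅π} × [-6/47, 3/23]) ∪ ([-83/5, 2⋅π] × {-6/47, 3/23})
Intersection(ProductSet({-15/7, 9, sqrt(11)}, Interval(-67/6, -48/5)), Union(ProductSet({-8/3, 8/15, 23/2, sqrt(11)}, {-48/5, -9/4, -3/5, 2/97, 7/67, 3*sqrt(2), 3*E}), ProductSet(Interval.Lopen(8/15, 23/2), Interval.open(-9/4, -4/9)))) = ProductSet({sqrt(11)}, {-48/5})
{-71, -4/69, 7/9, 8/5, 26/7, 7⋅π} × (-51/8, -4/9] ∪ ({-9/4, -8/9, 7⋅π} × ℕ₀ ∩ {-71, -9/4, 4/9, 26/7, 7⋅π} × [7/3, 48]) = ({-9/4, 7⋅π} × {3, 4, …, 48}) ∪ ({-71, -4/69, 7/9, 8/5, 26/7, 7⋅π} × (-51/8, -4/9])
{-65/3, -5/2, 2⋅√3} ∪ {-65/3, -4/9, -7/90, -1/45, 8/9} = {-65/3, -5/2, -4/9, -7/90, -1/45, 8/9, 2⋅√3}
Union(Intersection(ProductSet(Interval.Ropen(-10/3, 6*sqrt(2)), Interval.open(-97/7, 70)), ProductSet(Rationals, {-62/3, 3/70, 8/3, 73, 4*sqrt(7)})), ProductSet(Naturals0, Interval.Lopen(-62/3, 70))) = Union(ProductSet(Intersection(Interval.Ropen(-10/3, 6*sqrt(2)), Rationals), {3/70, 8/3, 4*sqrt(7)}), ProductSet(Naturals0, Interval.Lopen(-62/3, 70)))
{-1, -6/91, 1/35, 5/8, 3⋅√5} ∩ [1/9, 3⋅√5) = {5/8}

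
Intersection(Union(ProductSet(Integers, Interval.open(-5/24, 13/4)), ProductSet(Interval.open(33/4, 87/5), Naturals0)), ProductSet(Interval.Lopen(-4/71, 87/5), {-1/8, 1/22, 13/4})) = ProductSet(Range(0, 18, 1), {-1/8, 1/22})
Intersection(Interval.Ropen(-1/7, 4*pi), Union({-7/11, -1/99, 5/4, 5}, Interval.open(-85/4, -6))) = {-1/99, 5/4, 5}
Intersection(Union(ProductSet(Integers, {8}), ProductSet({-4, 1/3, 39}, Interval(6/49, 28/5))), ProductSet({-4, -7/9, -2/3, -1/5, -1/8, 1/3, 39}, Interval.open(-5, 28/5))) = ProductSet({-4, 1/3, 39}, Interval.Ropen(6/49, 28/5))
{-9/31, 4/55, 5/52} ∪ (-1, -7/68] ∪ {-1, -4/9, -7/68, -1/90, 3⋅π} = [-1, -7/68] ∪ {-1/90, 4/55, 5/52, 3⋅π}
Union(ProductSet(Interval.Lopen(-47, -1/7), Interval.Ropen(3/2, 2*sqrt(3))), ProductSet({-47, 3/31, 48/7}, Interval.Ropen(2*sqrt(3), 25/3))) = Union(ProductSet({-47, 3/31, 48/7}, Interval.Ropen(2*sqrt(3), 25/3)), ProductSet(Interval.Lopen(-47, -1/7), Interval.Ropen(3/2, 2*sqrt(3))))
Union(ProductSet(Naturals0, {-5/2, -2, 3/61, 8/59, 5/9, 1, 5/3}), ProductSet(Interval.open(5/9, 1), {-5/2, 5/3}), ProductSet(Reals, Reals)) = ProductSet(Reals, Reals)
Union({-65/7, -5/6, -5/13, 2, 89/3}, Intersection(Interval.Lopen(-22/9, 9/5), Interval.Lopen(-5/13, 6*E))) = Union({-65/7, -5/6, 2, 89/3}, Interval(-5/13, 9/5))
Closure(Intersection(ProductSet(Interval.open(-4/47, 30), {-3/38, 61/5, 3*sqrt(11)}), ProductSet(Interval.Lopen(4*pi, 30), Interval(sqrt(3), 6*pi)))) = ProductSet(Interval(4*pi, 30), {61/5, 3*sqrt(11)})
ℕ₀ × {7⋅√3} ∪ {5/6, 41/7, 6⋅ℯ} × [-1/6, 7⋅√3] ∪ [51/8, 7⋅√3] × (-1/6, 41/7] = (ℕ₀ × {7⋅√3}) ∪ ([51/8, 7⋅√3] × (-1/6, 41/7]) ∪ ({5/6, 41/7, 6⋅ℯ} × [-1/6, 7⋅√3])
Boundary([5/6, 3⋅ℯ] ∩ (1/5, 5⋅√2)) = {5/6, 5⋅√2}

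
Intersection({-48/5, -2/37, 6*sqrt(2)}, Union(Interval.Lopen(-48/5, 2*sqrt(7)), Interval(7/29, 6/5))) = {-2/37}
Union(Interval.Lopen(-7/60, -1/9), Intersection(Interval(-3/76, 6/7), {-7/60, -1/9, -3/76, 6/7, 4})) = Union({-3/76, 6/7}, Interval.Lopen(-7/60, -1/9))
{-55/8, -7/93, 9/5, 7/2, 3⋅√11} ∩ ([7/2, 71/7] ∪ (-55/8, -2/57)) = {-7/93, 7/2, 3⋅√11}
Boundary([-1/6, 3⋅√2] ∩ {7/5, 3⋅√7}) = {7/5}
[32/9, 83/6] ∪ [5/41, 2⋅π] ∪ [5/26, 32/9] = [5/41, 83/6]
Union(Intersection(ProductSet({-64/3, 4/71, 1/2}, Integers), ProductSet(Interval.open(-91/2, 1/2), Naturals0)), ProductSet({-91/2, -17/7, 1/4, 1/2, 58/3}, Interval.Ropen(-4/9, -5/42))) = Union(ProductSet({-64/3, 4/71}, Naturals0), ProductSet({-91/2, -17/7, 1/4, 1/2, 58/3}, Interval.Ropen(-4/9, -5/42)))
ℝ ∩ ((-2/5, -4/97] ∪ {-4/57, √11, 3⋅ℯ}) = (-2/5, -4/97] ∪ {√11, 3⋅ℯ}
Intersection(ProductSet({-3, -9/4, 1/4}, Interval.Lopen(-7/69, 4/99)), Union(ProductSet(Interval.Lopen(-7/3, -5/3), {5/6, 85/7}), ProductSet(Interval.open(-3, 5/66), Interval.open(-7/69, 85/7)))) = ProductSet({-9/4}, Interval.Lopen(-7/69, 4/99))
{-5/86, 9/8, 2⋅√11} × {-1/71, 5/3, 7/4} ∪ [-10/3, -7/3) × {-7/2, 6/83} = ([-10/3, -7/3) × {-7/2, 6/83}) ∪ ({-5/86, 9/8, 2⋅√11} × {-1/71, 5/3, 7/4})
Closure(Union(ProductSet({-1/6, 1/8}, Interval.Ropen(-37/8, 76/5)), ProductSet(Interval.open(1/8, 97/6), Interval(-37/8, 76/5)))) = ProductSet(Union({-1/6}, Interval(1/8, 97/6)), Interval(-37/8, 76/5))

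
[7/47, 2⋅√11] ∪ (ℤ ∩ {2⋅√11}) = [7/47, 2⋅√11]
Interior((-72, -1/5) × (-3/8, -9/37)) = (-72, -1/5) × (-3/8, -9/37)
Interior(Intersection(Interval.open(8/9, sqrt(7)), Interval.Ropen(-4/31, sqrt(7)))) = Interval.open(8/9, sqrt(7))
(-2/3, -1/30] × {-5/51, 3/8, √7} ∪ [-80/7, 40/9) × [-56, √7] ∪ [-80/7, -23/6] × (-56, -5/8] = [-80/7, 40/9) × [-56, √7]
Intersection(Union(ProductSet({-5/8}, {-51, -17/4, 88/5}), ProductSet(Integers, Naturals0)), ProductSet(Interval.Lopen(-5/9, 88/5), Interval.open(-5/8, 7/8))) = ProductSet(Range(0, 18, 1), Range(0, 1, 1))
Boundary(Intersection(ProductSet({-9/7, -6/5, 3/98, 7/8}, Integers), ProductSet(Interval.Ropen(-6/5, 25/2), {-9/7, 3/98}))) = EmptySet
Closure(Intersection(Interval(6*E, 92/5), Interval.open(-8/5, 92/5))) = Interval(6*E, 92/5)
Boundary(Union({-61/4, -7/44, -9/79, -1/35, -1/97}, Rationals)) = Reals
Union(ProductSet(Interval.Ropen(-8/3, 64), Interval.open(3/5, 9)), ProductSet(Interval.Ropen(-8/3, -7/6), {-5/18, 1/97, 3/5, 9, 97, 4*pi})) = Union(ProductSet(Interval.Ropen(-8/3, -7/6), {-5/18, 1/97, 3/5, 9, 97, 4*pi}), ProductSet(Interval.Ropen(-8/3, 64), Interval.open(3/5, 9)))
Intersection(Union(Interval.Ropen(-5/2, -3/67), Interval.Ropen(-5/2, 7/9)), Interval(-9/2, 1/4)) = Interval(-5/2, 1/4)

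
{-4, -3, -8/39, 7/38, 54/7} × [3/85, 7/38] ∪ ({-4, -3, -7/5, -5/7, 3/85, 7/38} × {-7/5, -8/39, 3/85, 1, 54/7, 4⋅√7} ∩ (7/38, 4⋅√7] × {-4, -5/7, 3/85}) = {-4, -3, -8/39, 7/38, 54/7} × [3/85, 7/38]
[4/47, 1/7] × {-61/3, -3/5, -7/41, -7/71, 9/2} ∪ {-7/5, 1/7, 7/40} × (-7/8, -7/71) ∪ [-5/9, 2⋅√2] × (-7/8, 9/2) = ({-7/5, 1/7, 7/40} × (-7/8, -7/71)) ∪ ([4/47, 1/7] × {-61/3, -3/5, -7/41, -7/71, 9/2}) ∪ ([-5/9, 2⋅√2] × (-7/8, 9/2))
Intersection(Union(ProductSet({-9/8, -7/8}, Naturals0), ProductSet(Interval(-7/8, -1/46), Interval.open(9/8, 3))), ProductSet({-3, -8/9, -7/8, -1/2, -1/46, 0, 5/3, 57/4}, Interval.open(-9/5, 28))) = Union(ProductSet({-7/8}, Range(0, 28, 1)), ProductSet({-7/8, -1/2, -1/46}, Interval.open(9/8, 3)))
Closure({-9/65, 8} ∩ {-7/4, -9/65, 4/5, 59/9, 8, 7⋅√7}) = {-9/65, 8}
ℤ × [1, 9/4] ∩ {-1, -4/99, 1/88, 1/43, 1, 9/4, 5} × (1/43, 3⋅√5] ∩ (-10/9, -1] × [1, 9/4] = {-1} × [1, 9/4]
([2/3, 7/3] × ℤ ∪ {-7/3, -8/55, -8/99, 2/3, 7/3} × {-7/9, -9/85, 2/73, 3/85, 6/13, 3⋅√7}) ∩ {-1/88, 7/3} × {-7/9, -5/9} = {7/3} × {-7/9}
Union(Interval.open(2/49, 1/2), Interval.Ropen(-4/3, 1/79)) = Union(Interval.Ropen(-4/3, 1/79), Interval.open(2/49, 1/2))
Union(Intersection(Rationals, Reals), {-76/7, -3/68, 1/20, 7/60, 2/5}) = Rationals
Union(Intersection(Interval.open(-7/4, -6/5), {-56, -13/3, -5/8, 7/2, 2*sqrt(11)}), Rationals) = Rationals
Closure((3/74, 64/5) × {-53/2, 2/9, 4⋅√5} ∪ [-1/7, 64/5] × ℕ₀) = ([-1/7, 64/5] × ℕ₀) ∪ ([3/74, 64/5] × {-53/2, 2/9, 4⋅√5})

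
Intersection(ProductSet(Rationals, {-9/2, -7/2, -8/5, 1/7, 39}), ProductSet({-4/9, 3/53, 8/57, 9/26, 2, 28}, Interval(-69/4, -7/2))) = ProductSet({-4/9, 3/53, 8/57, 9/26, 2, 28}, {-9/2, -7/2})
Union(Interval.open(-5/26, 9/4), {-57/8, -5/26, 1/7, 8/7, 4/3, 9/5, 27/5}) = Union({-57/8, 27/5}, Interval.Ropen(-5/26, 9/4))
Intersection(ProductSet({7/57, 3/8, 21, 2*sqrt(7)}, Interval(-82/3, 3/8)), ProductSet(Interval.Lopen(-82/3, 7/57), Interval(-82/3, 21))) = ProductSet({7/57}, Interval(-82/3, 3/8))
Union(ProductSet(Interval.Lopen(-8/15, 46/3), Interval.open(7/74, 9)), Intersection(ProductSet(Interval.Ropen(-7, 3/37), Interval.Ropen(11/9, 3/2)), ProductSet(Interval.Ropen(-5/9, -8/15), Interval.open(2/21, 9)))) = Union(ProductSet(Interval.Ropen(-5/9, -8/15), Interval.Ropen(11/9, 3/2)), ProductSet(Interval.Lopen(-8/15, 46/3), Interval.open(7/74, 9)))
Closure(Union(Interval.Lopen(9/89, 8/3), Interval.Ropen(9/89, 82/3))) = Interval(9/89, 82/3)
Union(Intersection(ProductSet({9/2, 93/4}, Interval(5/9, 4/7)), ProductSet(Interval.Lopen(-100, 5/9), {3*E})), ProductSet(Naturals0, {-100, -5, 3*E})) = ProductSet(Naturals0, {-100, -5, 3*E})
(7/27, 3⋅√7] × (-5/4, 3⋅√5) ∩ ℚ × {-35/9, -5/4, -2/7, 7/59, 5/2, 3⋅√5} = (ℚ ∩ (7/27, 3⋅√7]) × {-2/7, 7/59, 5/2}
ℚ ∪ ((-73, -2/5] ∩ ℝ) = ℚ ∪ [-73, -2/5]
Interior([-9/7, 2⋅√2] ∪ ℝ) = (-∞, ∞)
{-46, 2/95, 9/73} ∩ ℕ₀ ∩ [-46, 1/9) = ∅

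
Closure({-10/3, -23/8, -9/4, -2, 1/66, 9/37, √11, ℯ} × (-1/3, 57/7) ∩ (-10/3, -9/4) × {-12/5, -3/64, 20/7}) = {-23/8} × {-3/64, 20/7}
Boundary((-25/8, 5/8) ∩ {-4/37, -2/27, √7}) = {-4/37, -2/27}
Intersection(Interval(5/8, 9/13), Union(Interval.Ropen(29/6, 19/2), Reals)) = Interval(5/8, 9/13)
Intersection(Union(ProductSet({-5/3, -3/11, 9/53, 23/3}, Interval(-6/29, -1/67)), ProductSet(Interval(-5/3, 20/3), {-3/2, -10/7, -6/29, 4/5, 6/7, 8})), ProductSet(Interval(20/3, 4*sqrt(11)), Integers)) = ProductSet({20/3}, {8})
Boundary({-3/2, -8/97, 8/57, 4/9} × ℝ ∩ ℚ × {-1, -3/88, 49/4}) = {-3/2, -8/97, 8/57, 4/9} × {-1, -3/88, 49/4}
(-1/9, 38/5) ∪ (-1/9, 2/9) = (-1/9, 38/5)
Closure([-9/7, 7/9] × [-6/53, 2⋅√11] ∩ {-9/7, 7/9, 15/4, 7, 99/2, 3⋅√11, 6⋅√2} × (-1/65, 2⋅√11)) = {-9/7, 7/9} × [-1/65, 2⋅√11]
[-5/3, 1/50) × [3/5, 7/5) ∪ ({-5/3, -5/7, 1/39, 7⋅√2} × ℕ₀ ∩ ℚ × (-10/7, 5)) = ({-5/3, -5/7, 1/39} × {0, 1, …, 4}) ∪ ([-5/3, 1/50) × [3/5, 7/5))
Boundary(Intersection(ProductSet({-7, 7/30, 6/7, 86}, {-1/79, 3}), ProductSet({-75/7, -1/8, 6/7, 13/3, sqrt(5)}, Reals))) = ProductSet({6/7}, {-1/79, 3})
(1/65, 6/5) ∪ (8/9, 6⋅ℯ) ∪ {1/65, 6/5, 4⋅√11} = [1/65, 6⋅ℯ)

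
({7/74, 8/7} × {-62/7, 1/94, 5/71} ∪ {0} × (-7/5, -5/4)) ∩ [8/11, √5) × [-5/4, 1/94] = {8/7} × {1/94}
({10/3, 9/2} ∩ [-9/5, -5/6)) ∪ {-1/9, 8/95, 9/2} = {-1/9, 8/95, 9/2}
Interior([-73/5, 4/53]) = (-73/5, 4/53)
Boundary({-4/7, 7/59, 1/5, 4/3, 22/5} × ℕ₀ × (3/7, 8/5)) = {-4/7, 7/59, 1/5, 4/3, 22/5} × ℕ₀ × [3/7, 8/5]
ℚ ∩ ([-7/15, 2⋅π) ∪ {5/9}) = ℚ ∩ [-7/15, 2⋅π)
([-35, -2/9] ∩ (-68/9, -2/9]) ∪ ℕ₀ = (-68/9, -2/9] ∪ ℕ₀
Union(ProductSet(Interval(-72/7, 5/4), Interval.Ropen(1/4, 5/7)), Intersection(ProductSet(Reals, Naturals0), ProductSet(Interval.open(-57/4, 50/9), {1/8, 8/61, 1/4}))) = ProductSet(Interval(-72/7, 5/4), Interval.Ropen(1/4, 5/7))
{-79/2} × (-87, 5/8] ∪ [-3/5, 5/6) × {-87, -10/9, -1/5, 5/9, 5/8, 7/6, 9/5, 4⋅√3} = ({-79/2} × (-87, 5/8]) ∪ ([-3/5, 5/6) × {-87, -10/9, -1/5, 5/9, 5/8, 7/6, 9/5, 4⋅√3})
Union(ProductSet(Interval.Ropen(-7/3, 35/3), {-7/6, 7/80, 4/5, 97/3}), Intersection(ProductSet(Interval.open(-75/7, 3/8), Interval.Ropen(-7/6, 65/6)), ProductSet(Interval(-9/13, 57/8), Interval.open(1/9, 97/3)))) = Union(ProductSet(Interval.Ropen(-7/3, 35/3), {-7/6, 7/80, 4/5, 97/3}), ProductSet(Interval.Ropen(-9/13, 3/8), Interval.open(1/9, 65/6)))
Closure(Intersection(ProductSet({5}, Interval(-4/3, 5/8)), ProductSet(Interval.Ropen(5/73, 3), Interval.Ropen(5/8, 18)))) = EmptySet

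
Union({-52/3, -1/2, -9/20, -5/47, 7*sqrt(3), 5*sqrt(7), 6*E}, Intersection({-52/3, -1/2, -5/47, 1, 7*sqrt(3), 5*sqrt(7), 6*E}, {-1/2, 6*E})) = {-52/3, -1/2, -9/20, -5/47, 7*sqrt(3), 5*sqrt(7), 6*E}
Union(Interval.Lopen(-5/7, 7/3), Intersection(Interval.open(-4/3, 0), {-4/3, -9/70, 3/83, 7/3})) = Interval.Lopen(-5/7, 7/3)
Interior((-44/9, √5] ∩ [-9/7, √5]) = (-9/7, √5)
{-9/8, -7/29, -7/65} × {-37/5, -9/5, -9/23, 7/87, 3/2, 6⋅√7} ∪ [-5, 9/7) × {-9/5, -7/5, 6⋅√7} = ([-5, 9/7) × {-9/5, -7/5, 6⋅√7}) ∪ ({-9/8, -7/29, -7/65} × {-37/5, -9/5, -9/23, 7/87, 3/2, 6⋅√7})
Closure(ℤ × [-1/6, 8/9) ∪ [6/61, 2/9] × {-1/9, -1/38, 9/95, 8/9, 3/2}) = (ℤ × [-1/6, 8/9]) ∪ ([6/61, 2/9] × {-1/9, -1/38, 9/95, 8/9, 3/2})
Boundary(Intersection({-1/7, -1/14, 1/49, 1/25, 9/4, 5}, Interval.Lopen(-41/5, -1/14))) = {-1/7, -1/14}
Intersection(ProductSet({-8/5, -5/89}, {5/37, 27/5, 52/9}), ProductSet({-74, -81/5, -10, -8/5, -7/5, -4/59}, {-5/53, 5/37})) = ProductSet({-8/5}, {5/37})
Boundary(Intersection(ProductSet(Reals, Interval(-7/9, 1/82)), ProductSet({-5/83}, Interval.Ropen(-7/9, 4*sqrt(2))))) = ProductSet({-5/83}, Interval(-7/9, 1/82))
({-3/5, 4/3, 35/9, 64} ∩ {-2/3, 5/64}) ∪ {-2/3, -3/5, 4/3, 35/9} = {-2/3, -3/5, 4/3, 35/9}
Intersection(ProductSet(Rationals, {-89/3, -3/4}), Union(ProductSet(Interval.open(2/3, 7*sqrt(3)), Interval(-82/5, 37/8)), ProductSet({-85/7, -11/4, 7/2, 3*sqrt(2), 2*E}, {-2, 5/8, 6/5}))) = ProductSet(Intersection(Interval.open(2/3, 7*sqrt(3)), Rationals), {-3/4})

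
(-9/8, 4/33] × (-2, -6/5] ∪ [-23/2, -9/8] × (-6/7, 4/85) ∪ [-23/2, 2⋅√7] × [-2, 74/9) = [-23/2, 2⋅√7] × [-2, 74/9)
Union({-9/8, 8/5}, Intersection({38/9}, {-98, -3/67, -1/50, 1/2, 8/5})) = {-9/8, 8/5}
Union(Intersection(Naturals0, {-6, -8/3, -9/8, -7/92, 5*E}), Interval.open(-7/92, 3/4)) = Interval.open(-7/92, 3/4)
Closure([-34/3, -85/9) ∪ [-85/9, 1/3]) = [-34/3, 1/3]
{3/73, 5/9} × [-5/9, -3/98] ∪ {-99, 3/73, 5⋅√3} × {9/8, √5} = ({3/73, 5/9} × [-5/9, -3/98]) ∪ ({-99, 3/73, 5⋅√3} × {9/8, √5})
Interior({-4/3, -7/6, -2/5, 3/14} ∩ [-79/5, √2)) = ∅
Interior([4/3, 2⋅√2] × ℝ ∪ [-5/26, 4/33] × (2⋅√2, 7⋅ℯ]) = ((4/3, 2⋅√2) × ℝ) ∪ ((-5/26, 4/33) × (2⋅√2, 7⋅ℯ))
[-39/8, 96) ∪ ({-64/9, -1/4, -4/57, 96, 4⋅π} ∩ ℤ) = [-39/8, 96]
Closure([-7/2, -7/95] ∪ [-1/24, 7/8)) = [-7/2, -7/95] ∪ [-1/24, 7/8]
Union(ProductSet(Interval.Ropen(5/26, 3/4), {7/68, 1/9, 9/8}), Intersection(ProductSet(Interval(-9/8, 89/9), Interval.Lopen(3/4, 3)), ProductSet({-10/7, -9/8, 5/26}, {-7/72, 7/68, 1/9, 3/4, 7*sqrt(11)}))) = ProductSet(Interval.Ropen(5/26, 3/4), {7/68, 1/9, 9/8})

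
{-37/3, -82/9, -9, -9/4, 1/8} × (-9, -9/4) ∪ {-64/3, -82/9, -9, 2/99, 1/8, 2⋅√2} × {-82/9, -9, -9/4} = ({-37/3, -82/9, -9, -9/4, 1/8} × (-9, -9/4)) ∪ ({-64/3, -82/9, -9, 2/99, 1/8, 2⋅√2} × {-82/9, -9, -9/4})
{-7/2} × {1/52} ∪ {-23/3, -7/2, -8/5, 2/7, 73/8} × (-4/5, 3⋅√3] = {-23/3, -7/2, -8/5, 2/7, 73/8} × (-4/5, 3⋅√3]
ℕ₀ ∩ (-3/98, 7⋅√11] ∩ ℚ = {0, 1, …, 23}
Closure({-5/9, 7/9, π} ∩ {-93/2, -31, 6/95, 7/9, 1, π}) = {7/9, π}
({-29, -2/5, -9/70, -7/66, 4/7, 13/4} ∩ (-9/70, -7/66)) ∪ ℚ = ℚ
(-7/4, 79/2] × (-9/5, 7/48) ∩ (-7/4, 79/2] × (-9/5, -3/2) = (-7/4, 79/2] × (-9/5, -3/2)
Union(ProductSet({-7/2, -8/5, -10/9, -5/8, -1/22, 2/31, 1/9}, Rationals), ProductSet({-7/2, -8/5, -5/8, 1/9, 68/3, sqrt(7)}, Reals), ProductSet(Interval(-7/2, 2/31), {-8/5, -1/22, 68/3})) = Union(ProductSet({-7/2, -8/5, -5/8, 1/9, 68/3, sqrt(7)}, Reals), ProductSet({-7/2, -8/5, -10/9, -5/8, -1/22, 2/31, 1/9}, Rationals), ProductSet(Interval(-7/2, 2/31), {-8/5, -1/22, 68/3}))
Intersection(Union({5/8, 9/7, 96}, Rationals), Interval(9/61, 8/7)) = Intersection(Interval(9/61, 8/7), Rationals)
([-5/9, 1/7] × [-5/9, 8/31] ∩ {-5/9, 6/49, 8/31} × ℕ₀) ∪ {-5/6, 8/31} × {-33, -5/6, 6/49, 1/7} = ({-5/9, 6/49} × {0}) ∪ ({-5/6, 8/31} × {-33, -5/6, 6/49, 1/7})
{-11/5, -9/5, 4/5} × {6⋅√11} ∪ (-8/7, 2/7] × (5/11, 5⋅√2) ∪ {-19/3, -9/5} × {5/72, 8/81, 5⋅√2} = ({-11/5, -9/5, 4/5} × {6⋅√11}) ∪ ({-19/3, -9/5} × {5/72, 8/81, 5⋅√2}) ∪ ((-8/7, 2/7] × (5/11, 5⋅√2))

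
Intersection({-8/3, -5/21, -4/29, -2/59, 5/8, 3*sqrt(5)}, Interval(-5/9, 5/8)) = {-5/21, -4/29, -2/59, 5/8}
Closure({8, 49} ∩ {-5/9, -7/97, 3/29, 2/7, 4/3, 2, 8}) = {8}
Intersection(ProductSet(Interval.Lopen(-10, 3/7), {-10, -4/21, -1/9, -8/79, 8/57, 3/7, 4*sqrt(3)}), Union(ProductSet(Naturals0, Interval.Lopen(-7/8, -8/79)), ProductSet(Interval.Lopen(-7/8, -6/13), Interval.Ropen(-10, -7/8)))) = Union(ProductSet(Interval.Lopen(-7/8, -6/13), {-10}), ProductSet(Range(0, 1, 1), {-4/21, -1/9, -8/79}))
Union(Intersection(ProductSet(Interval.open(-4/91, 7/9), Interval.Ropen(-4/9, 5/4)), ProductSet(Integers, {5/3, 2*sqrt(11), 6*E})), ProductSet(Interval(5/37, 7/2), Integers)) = ProductSet(Interval(5/37, 7/2), Integers)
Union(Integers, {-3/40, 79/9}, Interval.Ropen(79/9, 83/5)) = Union({-3/40}, Integers, Interval.Ropen(79/9, 83/5))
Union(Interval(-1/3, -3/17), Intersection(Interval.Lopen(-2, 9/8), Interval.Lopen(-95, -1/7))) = Interval.Lopen(-2, -1/7)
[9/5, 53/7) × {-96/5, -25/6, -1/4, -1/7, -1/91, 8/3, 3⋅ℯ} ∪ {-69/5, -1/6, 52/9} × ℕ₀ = ({-69/5, -1/6, 52/9} × ℕ₀) ∪ ([9/5, 53/7) × {-96/5, -25/6, -1/4, -1/7, -1/91, 8/3, 3⋅ℯ})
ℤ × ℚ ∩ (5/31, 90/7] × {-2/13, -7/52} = {1, 2, …, 12} × {-2/13, -7/52}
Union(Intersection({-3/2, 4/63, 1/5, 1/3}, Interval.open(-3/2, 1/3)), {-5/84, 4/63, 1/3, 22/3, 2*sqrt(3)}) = {-5/84, 4/63, 1/5, 1/3, 22/3, 2*sqrt(3)}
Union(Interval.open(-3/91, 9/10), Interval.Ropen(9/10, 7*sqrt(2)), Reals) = Interval(-oo, oo)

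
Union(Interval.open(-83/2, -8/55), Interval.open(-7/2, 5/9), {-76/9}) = Interval.open(-83/2, 5/9)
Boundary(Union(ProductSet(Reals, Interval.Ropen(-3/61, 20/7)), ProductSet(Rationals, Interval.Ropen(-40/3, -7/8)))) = ProductSet(Reals, Union({-3/61, 20/7}, Interval(-40/3, -7/8)))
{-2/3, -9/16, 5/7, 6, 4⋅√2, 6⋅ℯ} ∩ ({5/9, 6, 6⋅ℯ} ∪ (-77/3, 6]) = {-2/3, -9/16, 5/7, 6, 4⋅√2, 6⋅ℯ}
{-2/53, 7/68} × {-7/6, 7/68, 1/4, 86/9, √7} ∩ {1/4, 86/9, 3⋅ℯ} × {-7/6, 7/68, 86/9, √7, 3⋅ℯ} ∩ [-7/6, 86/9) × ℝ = ∅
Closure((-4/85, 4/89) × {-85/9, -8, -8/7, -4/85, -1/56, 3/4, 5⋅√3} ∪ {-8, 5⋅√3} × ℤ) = ({-8, 5⋅√3} × ℤ) ∪ ([-4/85, 4/89] × {-85/9, -8, -8/7, -4/85, -1/56, 3/4, 5⋅√3})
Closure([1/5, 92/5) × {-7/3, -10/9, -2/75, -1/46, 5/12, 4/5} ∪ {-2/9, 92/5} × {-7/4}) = ({-2/9, 92/5} × {-7/4}) ∪ ([1/5, 92/5] × {-7/3, -10/9, -2/75, -1/46, 5/12, 4/5})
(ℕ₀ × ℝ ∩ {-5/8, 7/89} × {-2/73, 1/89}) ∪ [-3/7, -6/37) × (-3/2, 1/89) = [-3/7, -6/37) × (-3/2, 1/89)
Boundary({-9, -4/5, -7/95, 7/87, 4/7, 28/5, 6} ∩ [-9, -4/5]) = {-9, -4/5}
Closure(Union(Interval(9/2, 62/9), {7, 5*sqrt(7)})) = Union({7, 5*sqrt(7)}, Interval(9/2, 62/9))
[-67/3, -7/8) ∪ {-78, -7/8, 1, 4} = {-78, 1, 4} ∪ [-67/3, -7/8]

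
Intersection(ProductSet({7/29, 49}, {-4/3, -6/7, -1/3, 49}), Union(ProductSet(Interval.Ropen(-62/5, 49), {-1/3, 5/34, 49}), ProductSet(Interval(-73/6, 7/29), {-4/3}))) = ProductSet({7/29}, {-4/3, -1/3, 49})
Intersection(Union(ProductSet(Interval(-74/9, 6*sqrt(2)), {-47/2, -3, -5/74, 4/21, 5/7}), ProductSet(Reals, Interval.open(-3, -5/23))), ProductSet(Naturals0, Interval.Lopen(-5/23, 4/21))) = ProductSet(Range(0, 9, 1), {-5/74, 4/21})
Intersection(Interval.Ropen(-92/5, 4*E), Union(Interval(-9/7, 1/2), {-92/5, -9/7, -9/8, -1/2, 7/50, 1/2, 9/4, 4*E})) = Union({-92/5, 9/4}, Interval(-9/7, 1/2))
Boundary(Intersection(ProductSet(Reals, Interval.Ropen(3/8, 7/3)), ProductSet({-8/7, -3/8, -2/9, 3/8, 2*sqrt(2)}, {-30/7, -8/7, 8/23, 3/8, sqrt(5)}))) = ProductSet({-8/7, -3/8, -2/9, 3/8, 2*sqrt(2)}, {3/8, sqrt(5)})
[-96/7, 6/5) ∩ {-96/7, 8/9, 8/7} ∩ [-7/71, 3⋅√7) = {8/9, 8/7}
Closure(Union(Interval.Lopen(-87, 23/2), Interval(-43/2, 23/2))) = Interval(-87, 23/2)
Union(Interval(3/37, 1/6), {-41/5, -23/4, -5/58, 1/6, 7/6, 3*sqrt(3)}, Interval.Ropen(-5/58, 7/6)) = Union({-41/5, -23/4, 3*sqrt(3)}, Interval(-5/58, 7/6))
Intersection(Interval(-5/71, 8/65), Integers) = Range(0, 1, 1)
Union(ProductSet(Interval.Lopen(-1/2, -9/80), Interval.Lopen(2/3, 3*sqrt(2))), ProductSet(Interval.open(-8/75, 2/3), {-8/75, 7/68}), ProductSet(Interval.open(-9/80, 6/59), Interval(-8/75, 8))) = Union(ProductSet(Interval.Lopen(-1/2, -9/80), Interval.Lopen(2/3, 3*sqrt(2))), ProductSet(Interval.open(-9/80, 6/59), Interval(-8/75, 8)), ProductSet(Interval.open(-8/75, 2/3), {-8/75, 7/68}))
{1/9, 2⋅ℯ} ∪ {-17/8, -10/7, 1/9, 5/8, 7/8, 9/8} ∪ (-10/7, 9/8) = {-17/8, 2⋅ℯ} ∪ [-10/7, 9/8]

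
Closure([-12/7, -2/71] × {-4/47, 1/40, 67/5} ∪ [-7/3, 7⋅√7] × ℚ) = [-7/3, 7⋅√7] × ℝ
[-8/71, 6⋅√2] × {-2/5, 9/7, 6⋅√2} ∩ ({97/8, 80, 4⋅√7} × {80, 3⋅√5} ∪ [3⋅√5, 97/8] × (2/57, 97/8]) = [3⋅√5, 6⋅√2] × {9/7, 6⋅√2}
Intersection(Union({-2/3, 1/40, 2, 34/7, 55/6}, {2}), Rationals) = {-2/3, 1/40, 2, 34/7, 55/6}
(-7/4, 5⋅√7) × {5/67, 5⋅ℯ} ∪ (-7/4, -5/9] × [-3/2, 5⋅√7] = ((-7/4, -5/9] × [-3/2, 5⋅√7]) ∪ ((-7/4, 5⋅√7) × {5/67, 5⋅ℯ})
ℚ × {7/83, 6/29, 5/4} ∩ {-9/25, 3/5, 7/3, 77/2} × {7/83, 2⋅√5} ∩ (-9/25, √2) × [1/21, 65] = {3/5} × {7/83}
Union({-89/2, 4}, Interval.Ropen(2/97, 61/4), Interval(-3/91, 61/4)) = Union({-89/2}, Interval(-3/91, 61/4))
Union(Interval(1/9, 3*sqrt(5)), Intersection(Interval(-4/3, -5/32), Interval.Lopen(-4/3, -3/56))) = Union(Interval.Lopen(-4/3, -5/32), Interval(1/9, 3*sqrt(5)))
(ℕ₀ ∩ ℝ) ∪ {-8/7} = {-8/7} ∪ ℕ₀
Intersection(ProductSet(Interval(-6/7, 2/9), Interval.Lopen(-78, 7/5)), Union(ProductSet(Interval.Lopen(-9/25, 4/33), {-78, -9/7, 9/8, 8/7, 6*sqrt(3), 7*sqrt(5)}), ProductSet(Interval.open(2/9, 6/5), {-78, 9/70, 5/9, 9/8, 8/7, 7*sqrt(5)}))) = ProductSet(Interval.Lopen(-9/25, 4/33), {-9/7, 9/8, 8/7})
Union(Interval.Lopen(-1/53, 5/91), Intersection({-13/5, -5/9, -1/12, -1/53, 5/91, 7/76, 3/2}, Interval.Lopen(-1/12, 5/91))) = Interval(-1/53, 5/91)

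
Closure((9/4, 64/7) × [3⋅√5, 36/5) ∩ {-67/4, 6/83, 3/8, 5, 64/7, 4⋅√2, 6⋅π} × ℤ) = {5, 4⋅√2} × {7}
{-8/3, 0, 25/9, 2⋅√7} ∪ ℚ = ℚ ∪ {2⋅√7}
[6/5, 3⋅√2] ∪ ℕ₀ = ℕ₀ ∪ [6/5, 3⋅√2]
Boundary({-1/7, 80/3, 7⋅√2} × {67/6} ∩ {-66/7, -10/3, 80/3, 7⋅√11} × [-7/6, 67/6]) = {80/3} × {67/6}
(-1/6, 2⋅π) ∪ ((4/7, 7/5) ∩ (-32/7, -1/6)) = (-1/6, 2⋅π)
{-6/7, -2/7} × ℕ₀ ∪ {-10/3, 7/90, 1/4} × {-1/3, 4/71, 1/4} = ({-6/7, -2/7} × ℕ₀) ∪ ({-10/3, 7/90, 1/4} × {-1/3, 4/71, 1/4})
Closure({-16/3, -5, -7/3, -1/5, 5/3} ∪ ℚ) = ℝ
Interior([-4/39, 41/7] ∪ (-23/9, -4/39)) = (-23/9, 41/7)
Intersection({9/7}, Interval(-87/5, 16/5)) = {9/7}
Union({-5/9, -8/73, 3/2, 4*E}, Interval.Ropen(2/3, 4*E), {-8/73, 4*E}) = Union({-5/9, -8/73}, Interval(2/3, 4*E))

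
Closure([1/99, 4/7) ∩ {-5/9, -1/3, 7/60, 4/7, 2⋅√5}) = {7/60}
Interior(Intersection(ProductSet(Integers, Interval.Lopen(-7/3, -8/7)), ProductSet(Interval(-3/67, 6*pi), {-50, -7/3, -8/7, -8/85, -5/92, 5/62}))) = EmptySet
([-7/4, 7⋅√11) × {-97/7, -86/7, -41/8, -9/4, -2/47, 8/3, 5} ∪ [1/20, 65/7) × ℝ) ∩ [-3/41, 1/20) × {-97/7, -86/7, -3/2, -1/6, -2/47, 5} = [-3/41, 1/20) × {-97/7, -86/7, -2/47, 5}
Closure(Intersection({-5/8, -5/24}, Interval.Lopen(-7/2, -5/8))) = {-5/8}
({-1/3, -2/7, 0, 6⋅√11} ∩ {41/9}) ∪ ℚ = ℚ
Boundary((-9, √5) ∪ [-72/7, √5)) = {-72/7, √5}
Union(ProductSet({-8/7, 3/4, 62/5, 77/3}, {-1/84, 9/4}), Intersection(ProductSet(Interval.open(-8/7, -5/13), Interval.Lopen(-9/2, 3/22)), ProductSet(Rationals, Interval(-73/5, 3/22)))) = Union(ProductSet({-8/7, 3/4, 62/5, 77/3}, {-1/84, 9/4}), ProductSet(Intersection(Interval.open(-8/7, -5/13), Rationals), Interval.Lopen(-9/2, 3/22)))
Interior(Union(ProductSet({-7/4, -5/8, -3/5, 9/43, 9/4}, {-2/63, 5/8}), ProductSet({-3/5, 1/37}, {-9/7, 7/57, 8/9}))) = EmptySet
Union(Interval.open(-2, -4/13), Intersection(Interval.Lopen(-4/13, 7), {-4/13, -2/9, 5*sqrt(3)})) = Union({-2/9}, Interval.open(-2, -4/13))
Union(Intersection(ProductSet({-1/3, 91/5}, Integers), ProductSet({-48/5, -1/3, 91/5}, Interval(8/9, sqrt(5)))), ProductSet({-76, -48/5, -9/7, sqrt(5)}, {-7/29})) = Union(ProductSet({-1/3, 91/5}, Range(1, 3, 1)), ProductSet({-76, -48/5, -9/7, sqrt(5)}, {-7/29}))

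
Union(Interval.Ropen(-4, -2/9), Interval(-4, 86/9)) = Interval(-4, 86/9)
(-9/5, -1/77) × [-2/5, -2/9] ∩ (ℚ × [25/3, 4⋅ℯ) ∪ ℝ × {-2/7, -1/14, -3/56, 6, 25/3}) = (-9/5, -1/77) × {-2/7}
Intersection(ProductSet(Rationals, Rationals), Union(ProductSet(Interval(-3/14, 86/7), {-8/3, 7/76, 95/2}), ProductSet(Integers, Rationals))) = Union(ProductSet(Integers, Rationals), ProductSet(Intersection(Interval(-3/14, 86/7), Rationals), {-8/3, 7/76, 95/2}))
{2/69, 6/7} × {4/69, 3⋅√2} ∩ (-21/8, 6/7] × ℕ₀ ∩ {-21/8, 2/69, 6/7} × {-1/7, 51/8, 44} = ∅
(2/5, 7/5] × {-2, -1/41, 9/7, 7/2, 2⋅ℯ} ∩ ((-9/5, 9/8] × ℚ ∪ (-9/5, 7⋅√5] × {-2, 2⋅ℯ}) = ((2/5, 9/8] × {-2, -1/41, 9/7, 7/2}) ∪ ((2/5, 7/5] × {-2, 2⋅ℯ})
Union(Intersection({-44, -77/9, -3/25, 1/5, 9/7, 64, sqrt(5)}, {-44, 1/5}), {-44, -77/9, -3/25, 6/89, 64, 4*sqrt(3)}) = {-44, -77/9, -3/25, 6/89, 1/5, 64, 4*sqrt(3)}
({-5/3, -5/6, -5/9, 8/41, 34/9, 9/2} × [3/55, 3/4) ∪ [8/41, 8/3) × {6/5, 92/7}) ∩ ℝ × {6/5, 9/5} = [8/41, 8/3) × {6/5}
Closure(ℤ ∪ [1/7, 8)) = ℤ ∪ [1/7, 8]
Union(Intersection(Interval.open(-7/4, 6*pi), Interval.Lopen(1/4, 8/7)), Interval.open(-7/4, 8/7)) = Interval.Lopen(-7/4, 8/7)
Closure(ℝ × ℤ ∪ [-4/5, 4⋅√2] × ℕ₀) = ℝ × ℤ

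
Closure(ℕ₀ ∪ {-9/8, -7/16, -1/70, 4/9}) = {-9/8, -7/16, -1/70, 4/9} ∪ ℕ₀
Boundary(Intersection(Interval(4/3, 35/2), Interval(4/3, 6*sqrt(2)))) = {4/3, 6*sqrt(2)}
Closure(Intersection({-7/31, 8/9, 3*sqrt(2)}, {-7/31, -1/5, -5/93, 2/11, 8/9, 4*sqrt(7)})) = {-7/31, 8/9}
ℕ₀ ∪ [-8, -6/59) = [-8, -6/59) ∪ ℕ₀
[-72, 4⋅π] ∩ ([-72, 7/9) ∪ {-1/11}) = [-72, 7/9)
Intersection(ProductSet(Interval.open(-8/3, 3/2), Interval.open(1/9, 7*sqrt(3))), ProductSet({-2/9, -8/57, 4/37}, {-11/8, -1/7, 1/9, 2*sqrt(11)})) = ProductSet({-2/9, -8/57, 4/37}, {2*sqrt(11)})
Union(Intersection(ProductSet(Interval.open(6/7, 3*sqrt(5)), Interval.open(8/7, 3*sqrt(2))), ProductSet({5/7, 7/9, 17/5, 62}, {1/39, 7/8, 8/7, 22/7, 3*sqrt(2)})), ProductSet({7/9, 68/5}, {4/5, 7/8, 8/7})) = Union(ProductSet({17/5}, {22/7}), ProductSet({7/9, 68/5}, {4/5, 7/8, 8/7}))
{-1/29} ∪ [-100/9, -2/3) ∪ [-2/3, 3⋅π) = [-100/9, 3⋅π)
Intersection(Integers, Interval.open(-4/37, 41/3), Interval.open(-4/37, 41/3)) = Range(0, 14, 1)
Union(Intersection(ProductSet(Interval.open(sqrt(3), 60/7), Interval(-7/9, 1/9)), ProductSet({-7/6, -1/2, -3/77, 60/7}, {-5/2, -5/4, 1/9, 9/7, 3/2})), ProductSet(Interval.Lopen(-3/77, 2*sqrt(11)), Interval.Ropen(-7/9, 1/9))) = ProductSet(Interval.Lopen(-3/77, 2*sqrt(11)), Interval.Ropen(-7/9, 1/9))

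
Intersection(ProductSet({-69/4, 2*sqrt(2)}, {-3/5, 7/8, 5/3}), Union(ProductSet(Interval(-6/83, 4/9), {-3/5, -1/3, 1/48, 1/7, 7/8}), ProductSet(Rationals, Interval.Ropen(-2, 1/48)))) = ProductSet({-69/4}, {-3/5})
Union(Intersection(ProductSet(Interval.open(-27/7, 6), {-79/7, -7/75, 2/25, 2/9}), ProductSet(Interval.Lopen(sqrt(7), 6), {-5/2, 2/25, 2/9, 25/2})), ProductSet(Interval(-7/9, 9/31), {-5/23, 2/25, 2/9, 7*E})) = Union(ProductSet(Interval(-7/9, 9/31), {-5/23, 2/25, 2/9, 7*E}), ProductSet(Interval.open(sqrt(7), 6), {2/25, 2/9}))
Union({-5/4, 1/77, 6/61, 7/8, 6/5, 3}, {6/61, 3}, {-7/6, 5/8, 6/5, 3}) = {-5/4, -7/6, 1/77, 6/61, 5/8, 7/8, 6/5, 3}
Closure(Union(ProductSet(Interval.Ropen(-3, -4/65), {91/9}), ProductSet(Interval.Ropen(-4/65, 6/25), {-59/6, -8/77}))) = Union(ProductSet(Interval(-3, -4/65), {91/9}), ProductSet(Interval(-4/65, 6/25), {-59/6, -8/77}))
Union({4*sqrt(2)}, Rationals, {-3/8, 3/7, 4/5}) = Union({4*sqrt(2)}, Rationals)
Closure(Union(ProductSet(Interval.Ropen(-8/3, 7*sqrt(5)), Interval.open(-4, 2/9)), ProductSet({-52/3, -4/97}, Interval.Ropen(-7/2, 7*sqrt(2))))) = Union(ProductSet({-52/3, -4/97}, Interval(-7/2, 7*sqrt(2))), ProductSet({-8/3, 7*sqrt(5)}, Interval(-4, 2/9)), ProductSet(Interval(-8/3, 7*sqrt(5)), {-4, 2/9}), ProductSet(Interval.Ropen(-8/3, 7*sqrt(5)), Interval.open(-4, 2/9)))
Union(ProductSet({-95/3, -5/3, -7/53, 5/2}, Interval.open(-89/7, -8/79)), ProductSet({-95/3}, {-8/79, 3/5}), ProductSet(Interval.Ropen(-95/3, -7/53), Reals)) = Union(ProductSet({-95/3, -5/3, -7/53, 5/2}, Interval.open(-89/7, -8/79)), ProductSet(Interval.Ropen(-95/3, -7/53), Reals))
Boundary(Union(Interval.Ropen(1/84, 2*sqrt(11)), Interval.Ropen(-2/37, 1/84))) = {-2/37, 2*sqrt(11)}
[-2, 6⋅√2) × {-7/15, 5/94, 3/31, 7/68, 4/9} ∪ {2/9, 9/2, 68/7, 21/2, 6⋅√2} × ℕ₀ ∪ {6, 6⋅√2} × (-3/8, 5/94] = ({2/9, 9/2, 68/7, 21/2, 6⋅√2} × ℕ₀) ∪ ({6, 6⋅√2} × (-3/8, 5/94]) ∪ ([-2, 6⋅√2) × {-7/15, 5/94, 3/31, 7/68, 4/9})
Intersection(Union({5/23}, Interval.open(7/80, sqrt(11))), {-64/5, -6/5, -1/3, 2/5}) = {2/5}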